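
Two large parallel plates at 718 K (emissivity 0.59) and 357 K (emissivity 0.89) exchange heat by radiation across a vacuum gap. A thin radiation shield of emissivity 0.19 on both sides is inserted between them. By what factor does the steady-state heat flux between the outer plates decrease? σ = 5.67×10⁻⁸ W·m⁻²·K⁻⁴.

Without shield: q₀ = σΔ(T⁴)/(1/ε₁+1/ε₂−1) with denominator 1.819.
With shield the two gaps are in series; the resistances add: (1/ε₁+1/ε_s−1)+(1/ε_s+1/ε₂−1) = 5.958+5.387 = 11.34.
Heat-flux ratio q₀/q = 11.34/1.819.

factor ≈ 6.24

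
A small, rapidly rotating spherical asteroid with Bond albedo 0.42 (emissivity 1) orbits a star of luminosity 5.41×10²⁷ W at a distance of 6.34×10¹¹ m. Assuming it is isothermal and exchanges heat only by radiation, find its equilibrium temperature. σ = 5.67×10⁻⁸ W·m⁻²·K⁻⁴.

T ≈ 229 K

First find the stellar flux at distance d: S = L/(4πd²) = 5.41×10²⁷/(4π·(6.34×10¹¹)²) = 1071 W/m².
For an isothermal sphere, absorbed (1−a)S·πr² = emitted σ·4πr²·T⁴, so T⁴ = (1−a)S/(4σ).
T⁴ = 0.580·1071/(4·5.67×10⁻⁸) = 2.739×10⁹ K⁴.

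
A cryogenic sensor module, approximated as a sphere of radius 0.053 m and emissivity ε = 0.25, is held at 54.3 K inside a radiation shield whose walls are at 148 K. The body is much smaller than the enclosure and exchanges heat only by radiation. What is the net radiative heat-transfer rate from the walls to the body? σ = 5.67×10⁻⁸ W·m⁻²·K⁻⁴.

P_net ≈ 0.236 W

For a small grey body in a large enclosure: P_net = εσA(T_body⁴ − T_wall⁴).
A = 4πr² = 0.03530 m²; T_body⁴ − T_wall⁴ = 8.694×10⁶ − 4.798×10⁸ = -4.711×10⁸ K⁴.
|P_net| = 0.25·5.67×10⁻⁸·0.03530·4.711×10⁸.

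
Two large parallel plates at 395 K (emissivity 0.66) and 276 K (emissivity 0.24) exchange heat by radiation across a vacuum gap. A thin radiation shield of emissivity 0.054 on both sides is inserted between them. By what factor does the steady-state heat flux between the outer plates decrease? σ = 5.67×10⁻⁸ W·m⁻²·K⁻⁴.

factor ≈ 8.70

Without shield: q₀ = σΔ(T⁴)/(1/ε₁+1/ε₂−1) with denominator 4.682.
With shield the two gaps are in series; the resistances add: (1/ε₁+1/ε_s−1)+(1/ε_s+1/ε₂−1) = 19.03+21.69 = 40.72.
Heat-flux ratio q₀/q = 40.72/4.682.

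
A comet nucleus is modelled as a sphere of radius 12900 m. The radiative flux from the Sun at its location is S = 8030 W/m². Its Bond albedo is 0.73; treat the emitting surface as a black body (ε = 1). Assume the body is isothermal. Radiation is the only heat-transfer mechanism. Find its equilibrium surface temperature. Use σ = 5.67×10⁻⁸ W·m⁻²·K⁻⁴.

At equilibrium, absorbed power = emitted power.
Absorbing cross-section = πr² = 5.228×10⁸ m²; emitting surface = 4πr² = 2.091×10⁹ m² (ratio 4).
(1−a)S·A_cross = εσ·A_surf·T⁴  ⇒  T⁴ = (1−a)S/(4σ).
T⁴ = 0.270·8030/(4·5.67×10⁻⁸) = 9.560×10⁹ K⁴.
T = (9.560×10⁹)^(1/4).

T ≈ 313 K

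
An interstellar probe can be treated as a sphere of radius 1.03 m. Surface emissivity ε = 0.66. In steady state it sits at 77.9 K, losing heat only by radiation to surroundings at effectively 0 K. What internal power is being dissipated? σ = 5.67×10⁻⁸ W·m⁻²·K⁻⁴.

P ≈ 18.4 W

Steady state: P = εσA T⁴.
A = 4πr² = 13.33 m²; T⁴ = (77.9)⁴ = 3.683×10⁷ K⁴.
P = 0.66 × 5.67×10⁻⁸ × 13.33 × 3.683×10⁷.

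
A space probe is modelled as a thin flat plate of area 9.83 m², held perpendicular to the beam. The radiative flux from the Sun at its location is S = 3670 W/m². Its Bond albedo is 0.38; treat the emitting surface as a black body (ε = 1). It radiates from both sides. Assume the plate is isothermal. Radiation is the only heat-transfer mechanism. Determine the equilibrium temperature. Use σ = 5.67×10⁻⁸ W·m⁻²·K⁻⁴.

T ≈ 376 K

At equilibrium, absorbed power = emitted power.
Absorbing cross-section = A = 9.830 m²; emitting surface = 2A = 19.66 m² (ratio 2).
(1−a)S·A_cross = εσ·A_surf·T⁴  ⇒  T⁴ = (1−a)S/(2σ).
T⁴ = 0.620·3670/(2·5.67×10⁻⁸) = 2.007×10¹⁰ K⁴.
T = (2.007×10¹⁰)^(1/4).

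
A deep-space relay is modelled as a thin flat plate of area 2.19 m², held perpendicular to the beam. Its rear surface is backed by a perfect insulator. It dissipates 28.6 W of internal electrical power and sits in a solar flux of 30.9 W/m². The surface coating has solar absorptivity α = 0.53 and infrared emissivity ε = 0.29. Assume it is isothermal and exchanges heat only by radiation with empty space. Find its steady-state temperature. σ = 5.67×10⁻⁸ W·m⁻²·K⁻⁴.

T ≈ 206 K

At steady state, absorbed solar power + internal power = radiated power.
Absorbed: α·S·A_cross = 0.53·30.9·2.190 = 35.87 W (cross-section A).
Total input = 35.87 + 28.6 = 64.47 W.
Radiated: εσ·A_surf·T⁴ with A_surf = A = 2.190 m².
T⁴ = 64.47/(0.29·5.67×10⁻⁸·2.190) = 1.790×10⁹ K⁴.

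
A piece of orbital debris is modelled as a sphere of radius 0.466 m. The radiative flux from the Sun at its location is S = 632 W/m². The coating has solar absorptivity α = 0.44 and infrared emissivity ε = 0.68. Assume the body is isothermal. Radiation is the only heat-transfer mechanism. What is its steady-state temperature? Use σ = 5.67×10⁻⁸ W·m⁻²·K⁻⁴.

At equilibrium, absorbed power = emitted power.
Absorbing cross-section = πr² = 0.6822 m²; emitting surface = 4πr² = 2.729 m² (ratio 4).
αS·A_cross = εσ·A_surf·T⁴  ⇒  T⁴ = αS/(ε·4σ).
T⁴ = 0.440·632/(0.68·4·5.67×10⁻⁸) = 1.803×10⁹ K⁴.
T = (1.803×10⁹)^(1/4).

T ≈ 206 K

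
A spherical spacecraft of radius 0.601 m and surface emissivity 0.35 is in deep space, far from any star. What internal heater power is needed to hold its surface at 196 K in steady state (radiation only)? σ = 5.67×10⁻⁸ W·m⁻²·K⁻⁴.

P = εσ·4πr²·T⁴.
4πr² = 4.539 m²; T⁴ = 1.476×10⁹ K⁴.
P = 0.35·5.67×10⁻⁸·4.539·1.476×10⁹.

P ≈ 133 W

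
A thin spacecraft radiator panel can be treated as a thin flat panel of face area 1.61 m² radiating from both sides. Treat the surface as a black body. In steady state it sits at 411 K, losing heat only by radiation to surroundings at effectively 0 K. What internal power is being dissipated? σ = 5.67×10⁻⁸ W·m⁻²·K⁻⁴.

Steady state: P = εσA T⁴.
A = 2·1.61 = 3.220 m²; T⁴ = (411)⁴ = 2.853×10¹⁰ K⁴.
P = 1.0 × 5.67×10⁻⁸ × 3.220 × 2.853×10¹⁰.

P ≈ 5210 W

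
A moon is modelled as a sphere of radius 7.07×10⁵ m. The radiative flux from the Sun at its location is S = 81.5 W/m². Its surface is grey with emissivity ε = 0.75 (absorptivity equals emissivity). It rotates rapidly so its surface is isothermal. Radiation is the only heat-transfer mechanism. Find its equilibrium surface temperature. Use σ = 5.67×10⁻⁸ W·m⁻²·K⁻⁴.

At equilibrium, absorbed power = emitted power.
Absorbing cross-section = πr² = 1.570×10¹² m²; emitting surface = 4πr² = 6.281×10¹² m² (ratio 4).
εS·A_cross = εσ·A_surf·T⁴  ⇒  T⁴ = S/(4σ)   (ε cancels).
T⁴ = 81.5/(4·5.67×10⁻⁸) = 3.593×10⁸ K⁴.
T = (3.593×10⁸)^(1/4).

T ≈ 138 K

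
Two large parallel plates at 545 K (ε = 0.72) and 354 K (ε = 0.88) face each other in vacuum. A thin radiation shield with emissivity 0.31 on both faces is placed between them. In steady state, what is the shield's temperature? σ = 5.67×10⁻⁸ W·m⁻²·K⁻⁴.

In steady state the net flux on the hot side equals that on the cold side.
σ(T₁⁴−T_s⁴)/D₁ = σ(T_s⁴−T₂⁴)/D₂, with D₁ = 1/ε₁+1/ε_s−1 = 3.615, D₂ = 1/ε_s+1/ε₂−1 = 3.362.
Solve for T_s⁴: T_s⁴ = (D₂·T₁⁴ + D₁·T₂⁴)/(D₁+D₂) = 5.065×10¹⁰ K⁴.

T_s ≈ 474 K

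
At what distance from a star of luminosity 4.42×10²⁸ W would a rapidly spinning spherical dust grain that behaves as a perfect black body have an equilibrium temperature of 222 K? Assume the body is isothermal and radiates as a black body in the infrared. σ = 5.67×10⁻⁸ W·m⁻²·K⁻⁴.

d ≈ 2.53×10¹² m

For an isothermal black-emitting sphere, (1−a)S·πr² = σ·4πr²·T⁴ ⇒ S = 4σT⁴/(1−a).
S = 4·5.67×10⁻⁸·(222)⁴/1.00 = 550.9 W/m².
Flux falls as S = L/(4πd²), so d = √(L/(4πS)) = √(4.42×10²⁸/(4π·550.9)).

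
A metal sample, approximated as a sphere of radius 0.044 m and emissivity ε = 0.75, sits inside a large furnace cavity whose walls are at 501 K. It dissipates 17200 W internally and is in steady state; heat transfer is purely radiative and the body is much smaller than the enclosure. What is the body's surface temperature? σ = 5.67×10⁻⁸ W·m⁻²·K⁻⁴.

T ≈ 2020 K

For a small grey body in a large enclosure, net radiated power = εσA(T⁴ − T_w⁴).
Steady state: P = εσA(T⁴ − T_w⁴) with A = 4πr² = 0.02433 m².
T⁴ = P/(εσA) + T_w⁴ = 17200/(0.75·5.67×10⁻⁸·0.02433) + (501)⁴
    = 1.663×10¹³ + 6.300×10¹⁰ = 1.669×10¹³ K⁴.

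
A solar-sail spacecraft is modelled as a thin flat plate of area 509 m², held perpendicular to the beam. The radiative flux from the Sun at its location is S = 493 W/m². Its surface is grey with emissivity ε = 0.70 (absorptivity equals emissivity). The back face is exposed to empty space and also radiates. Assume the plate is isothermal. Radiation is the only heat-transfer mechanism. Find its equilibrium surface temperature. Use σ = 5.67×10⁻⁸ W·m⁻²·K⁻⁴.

At equilibrium, absorbed power = emitted power.
Absorbing cross-section = A = 509.0 m²; emitting surface = 2A = 1018 m² (ratio 2).
εS·A_cross = εσ·A_surf·T⁴  ⇒  T⁴ = S/(2σ)   (ε cancels).
T⁴ = 493/(2·5.67×10⁻⁸) = 4.347×10⁹ K⁴.
T = (4.347×10⁹)^(1/4).

T ≈ 257 K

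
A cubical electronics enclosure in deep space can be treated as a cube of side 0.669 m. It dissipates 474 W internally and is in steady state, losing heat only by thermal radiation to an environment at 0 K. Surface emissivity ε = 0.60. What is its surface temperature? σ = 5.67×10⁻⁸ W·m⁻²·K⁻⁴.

T ≈ 268 K

Steady state: internal power = radiated power, P = εσA T⁴.
Radiating area A = 6L² = 2.685 m².
T⁴ = P/(εσA) = 474/(0.60·5.67×10⁻⁸·2.685) = 5.188×10⁹ K⁴.
T = (5.188×10⁹)^(1/4).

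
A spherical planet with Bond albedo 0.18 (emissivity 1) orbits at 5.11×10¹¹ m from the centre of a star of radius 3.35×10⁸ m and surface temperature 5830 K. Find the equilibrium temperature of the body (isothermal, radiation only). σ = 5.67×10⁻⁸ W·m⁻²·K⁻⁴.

T ≈ 100 K

The star's surface emits σT_*⁴; at distance d the flux is S = σT_*⁴(R_*/d)².
S = 5.67×10⁻⁸·(5830)⁴·(3.35×10⁸/5.11×10¹¹)² = 28.15 W/m².
For an isothermal sphere T⁴ = (1−a)S/(4σ) = 1.018×10⁸ K⁴.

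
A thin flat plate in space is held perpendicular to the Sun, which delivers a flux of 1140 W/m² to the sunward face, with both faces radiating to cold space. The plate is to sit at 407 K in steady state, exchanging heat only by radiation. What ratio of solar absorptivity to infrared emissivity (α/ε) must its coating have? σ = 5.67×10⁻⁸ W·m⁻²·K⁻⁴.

Balance: αS·A = εσ·2A·T⁴ ⇒ α/ε = 2σT⁴/S.
α/ε = 2·5.67×10⁻⁸·(407)⁴/1140 = 2·5.67×10⁻⁸·2.744×10¹⁰/1140.

α/ε ≈ 2.73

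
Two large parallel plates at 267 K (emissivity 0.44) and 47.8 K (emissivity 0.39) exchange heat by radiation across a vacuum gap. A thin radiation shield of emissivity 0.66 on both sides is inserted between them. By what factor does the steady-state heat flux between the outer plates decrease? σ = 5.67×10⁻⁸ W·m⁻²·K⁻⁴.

Without shield: q₀ = σΔ(T⁴)/(1/ε₁+1/ε₂−1) with denominator 3.837.
With shield the two gaps are in series; the resistances add: (1/ε₁+1/ε_s−1)+(1/ε_s+1/ε₂−1) = 2.788+3.079 = 5.867.
Heat-flux ratio q₀/q = 5.867/3.837.

factor ≈ 1.53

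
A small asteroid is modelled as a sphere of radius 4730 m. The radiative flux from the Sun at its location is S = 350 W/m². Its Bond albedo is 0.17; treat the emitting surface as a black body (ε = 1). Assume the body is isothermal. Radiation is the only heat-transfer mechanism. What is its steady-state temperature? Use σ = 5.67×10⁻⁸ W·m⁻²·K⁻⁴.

At equilibrium, absorbed power = emitted power.
Absorbing cross-section = πr² = 7.029×10⁷ m²; emitting surface = 4πr² = 2.811×10⁸ m² (ratio 4).
(1−a)S·A_cross = εσ·A_surf·T⁴  ⇒  T⁴ = (1−a)S/(4σ).
T⁴ = 0.830·350/(4·5.67×10⁻⁸) = 1.281×10⁹ K⁴.
T = (1.281×10⁹)^(1/4).

T ≈ 189 K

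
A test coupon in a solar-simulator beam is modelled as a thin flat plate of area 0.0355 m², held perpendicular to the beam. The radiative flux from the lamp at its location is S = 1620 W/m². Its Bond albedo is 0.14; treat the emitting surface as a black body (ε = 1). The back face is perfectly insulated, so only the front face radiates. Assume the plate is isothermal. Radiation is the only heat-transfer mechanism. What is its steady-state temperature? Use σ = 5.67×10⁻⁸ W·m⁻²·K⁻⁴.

T ≈ 396 K

At equilibrium, absorbed power = emitted power.
Absorbing cross-section = A = 0.03550 m²; emitting surface = A = 0.03550 m² (ratio 1).
(1−a)S·A_cross = εσ·A_surf·T⁴  ⇒  T⁴ = (1−a)S/(1σ).
T⁴ = 0.860·1620/(1·5.67×10⁻⁸) = 2.457×10¹⁰ K⁴.
T = (2.457×10¹⁰)^(1/4).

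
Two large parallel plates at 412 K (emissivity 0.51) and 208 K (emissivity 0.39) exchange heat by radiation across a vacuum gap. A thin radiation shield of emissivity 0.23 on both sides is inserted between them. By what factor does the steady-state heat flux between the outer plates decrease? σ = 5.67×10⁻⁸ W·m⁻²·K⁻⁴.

Without shield: q₀ = σΔ(T⁴)/(1/ε₁+1/ε₂−1) with denominator 3.525.
With shield the two gaps are in series; the resistances add: (1/ε₁+1/ε_s−1)+(1/ε_s+1/ε₂−1) = 5.309+5.912 = 11.22.
Heat-flux ratio q₀/q = 11.22/3.525.

factor ≈ 3.18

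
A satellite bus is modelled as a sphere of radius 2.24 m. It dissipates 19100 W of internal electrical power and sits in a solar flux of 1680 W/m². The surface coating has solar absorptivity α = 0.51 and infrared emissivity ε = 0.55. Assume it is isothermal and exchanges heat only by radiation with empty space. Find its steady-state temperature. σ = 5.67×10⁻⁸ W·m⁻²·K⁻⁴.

At steady state, absorbed solar power + internal power = radiated power.
Absorbed: α·S·A_cross = 0.51·1680·15.76 = 13510 W (cross-section πr²).
Total input = 13510 + 19100 = 32610 W.
Radiated: εσ·A_surf·T⁴ with A_surf = 4πr² = 63.05 m².
T⁴ = 32610/(0.55·5.67×10⁻⁸·63.05) = 1.658×10¹⁰ K⁴.

T ≈ 359 K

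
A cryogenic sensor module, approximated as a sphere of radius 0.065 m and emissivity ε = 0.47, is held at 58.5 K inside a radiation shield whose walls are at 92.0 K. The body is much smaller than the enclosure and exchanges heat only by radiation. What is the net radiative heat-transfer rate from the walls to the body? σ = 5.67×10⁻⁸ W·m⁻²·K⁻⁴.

For a small grey body in a large enclosure: P_net = εσA(T_body⁴ − T_wall⁴).
A = 4πr² = 0.05309 m²; T_body⁴ − T_wall⁴ = 1.171×10⁷ − 7.164×10⁷ = -5.993×10⁷ K⁴.
|P_net| = 0.47·5.67×10⁻⁸·0.05309·5.993×10⁷.

P_net ≈ 0.0848 W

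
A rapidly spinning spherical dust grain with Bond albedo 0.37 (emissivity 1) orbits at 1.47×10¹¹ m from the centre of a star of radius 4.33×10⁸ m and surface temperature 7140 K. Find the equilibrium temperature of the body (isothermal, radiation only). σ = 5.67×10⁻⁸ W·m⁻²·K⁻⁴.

The star's surface emits σT_*⁴; at distance d the flux is S = σT_*⁴(R_*/d)².
S = 5.67×10⁻⁸·(7140)⁴·(4.33×10⁸/1.47×10¹¹)² = 1279 W/m².
For an isothermal sphere T⁴ = (1−a)S/(4σ) = 3.552×10⁹ K⁴.

T ≈ 244 K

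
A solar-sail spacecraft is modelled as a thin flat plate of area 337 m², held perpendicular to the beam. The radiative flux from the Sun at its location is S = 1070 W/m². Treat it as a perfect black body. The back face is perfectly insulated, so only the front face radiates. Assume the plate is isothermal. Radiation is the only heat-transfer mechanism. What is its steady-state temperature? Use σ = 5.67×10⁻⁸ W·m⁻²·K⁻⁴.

At equilibrium, absorbed power = emitted power.
Absorbing cross-section = A = 337.0 m²; emitting surface = A = 337.0 m² (ratio 1).
S·A_cross = εσ·A_surf·T⁴  ⇒  T⁴ = S/(1σ).
T⁴ = 1.00·1070/(1·5.67×10⁻⁸) = 1.887×10¹⁰ K⁴.
T = (1.887×10¹⁰)^(1/4).

T ≈ 371 K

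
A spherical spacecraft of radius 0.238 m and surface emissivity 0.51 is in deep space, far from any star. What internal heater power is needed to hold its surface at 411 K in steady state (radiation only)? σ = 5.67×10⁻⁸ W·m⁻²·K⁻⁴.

P = εσ·4πr²·T⁴.
4πr² = 0.7118 m²; T⁴ = 2.853×10¹⁰ K⁴.
P = 0.51·5.67×10⁻⁸·0.7118·2.853×10¹⁰.

P ≈ 587 W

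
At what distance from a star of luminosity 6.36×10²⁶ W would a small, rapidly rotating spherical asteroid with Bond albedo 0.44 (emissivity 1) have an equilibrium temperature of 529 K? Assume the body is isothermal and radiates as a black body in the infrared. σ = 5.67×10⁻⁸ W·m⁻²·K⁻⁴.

d ≈ 3.99×10¹⁰ m

For an isothermal black-emitting sphere, (1−a)S·πr² = σ·4πr²·T⁴ ⇒ S = 4σT⁴/(1−a).
S = 4·5.67×10⁻⁸·(529)⁴/0.560 = 31720 W/m².
Flux falls as S = L/(4πd²), so d = √(L/(4πS)) = √(6.36×10²⁶/(4π·31720)).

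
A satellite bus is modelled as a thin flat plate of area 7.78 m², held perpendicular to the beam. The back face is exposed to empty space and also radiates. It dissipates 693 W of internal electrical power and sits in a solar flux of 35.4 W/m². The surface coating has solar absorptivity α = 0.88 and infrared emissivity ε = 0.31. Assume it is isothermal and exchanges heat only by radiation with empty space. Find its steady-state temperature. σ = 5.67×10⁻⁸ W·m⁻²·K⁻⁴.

At steady state, absorbed solar power + internal power = radiated power.
Absorbed: α·S·A_cross = 0.88·35.4·7.780 = 242.4 W (cross-section A).
Total input = 242.4 + 693 = 935.4 W.
Radiated: εσ·A_surf·T⁴ with A_surf = 2A = 15.56 m².
T⁴ = 935.4/(0.31·5.67×10⁻⁸·15.56) = 3.420×10⁹ K⁴.

T ≈ 242 K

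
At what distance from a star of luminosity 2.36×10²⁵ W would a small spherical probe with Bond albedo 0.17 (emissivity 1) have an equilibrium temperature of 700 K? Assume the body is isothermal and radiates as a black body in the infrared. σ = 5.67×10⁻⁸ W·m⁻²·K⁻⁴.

d ≈ 5.35×10⁹ m

For an isothermal black-emitting sphere, (1−a)S·πr² = σ·4πr²·T⁴ ⇒ S = 4σT⁴/(1−a).
S = 4·5.67×10⁻⁸·(700)⁴/0.830 = 65610 W/m².
Flux falls as S = L/(4πd²), so d = √(L/(4πS)) = √(2.36×10²⁵/(4π·65610)).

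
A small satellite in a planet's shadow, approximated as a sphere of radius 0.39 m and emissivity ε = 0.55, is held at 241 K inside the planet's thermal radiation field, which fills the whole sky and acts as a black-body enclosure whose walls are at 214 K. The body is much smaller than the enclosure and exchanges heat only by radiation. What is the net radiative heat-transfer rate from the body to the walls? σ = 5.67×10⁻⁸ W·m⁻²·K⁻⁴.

P_net ≈ 76.1 W

For a small grey body in a large enclosure: P_net = εσA(T_body⁴ − T_wall⁴).
A = 4πr² = 1.911 m²; T_body⁴ − T_wall⁴ = 3.373×10⁹ − 2.097×10⁹ = 1.276×10⁹ K⁴.
|P_net| = 0.55·5.67×10⁻⁸·1.911·1.276×10⁹.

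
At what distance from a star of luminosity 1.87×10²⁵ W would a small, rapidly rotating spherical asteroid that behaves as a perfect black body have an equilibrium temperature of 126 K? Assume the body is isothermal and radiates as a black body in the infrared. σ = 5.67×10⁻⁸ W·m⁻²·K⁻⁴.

For an isothermal black-emitting sphere, (1−a)S·πr² = σ·4πr²·T⁴ ⇒ S = 4σT⁴/(1−a).
S = 4·5.67×10⁻⁸·(126)⁴/1.00 = 57.16 W/m².
Flux falls as S = L/(4πd²), so d = √(L/(4πS)) = √(1.87×10²⁵/(4π·57.16)).

d ≈ 1.61×10¹¹ m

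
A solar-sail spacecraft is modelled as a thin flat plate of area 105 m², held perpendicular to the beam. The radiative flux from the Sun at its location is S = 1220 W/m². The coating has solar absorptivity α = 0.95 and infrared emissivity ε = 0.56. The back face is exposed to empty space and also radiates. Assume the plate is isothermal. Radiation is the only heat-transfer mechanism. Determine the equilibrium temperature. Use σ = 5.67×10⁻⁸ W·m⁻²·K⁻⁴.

T ≈ 368 K

At equilibrium, absorbed power = emitted power.
Absorbing cross-section = A = 105.0 m²; emitting surface = 2A = 210.0 m² (ratio 2).
αS·A_cross = εσ·A_surf·T⁴  ⇒  T⁴ = αS/(ε·2σ).
T⁴ = 0.950·1220/(0.56·2·5.67×10⁻⁸) = 1.825×10¹⁰ K⁴.
T = (1.825×10¹⁰)^(1/4).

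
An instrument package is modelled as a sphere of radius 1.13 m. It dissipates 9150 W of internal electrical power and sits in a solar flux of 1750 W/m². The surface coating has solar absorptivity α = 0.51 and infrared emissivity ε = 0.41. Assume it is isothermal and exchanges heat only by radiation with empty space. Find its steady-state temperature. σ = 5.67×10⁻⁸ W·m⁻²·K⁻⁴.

At steady state, absorbed solar power + internal power = radiated power.
Absorbed: α·S·A_cross = 0.51·1750·4.011 = 3580 W (cross-section πr²).
Total input = 3580 + 9150 = 12730 W.
Radiated: εσ·A_surf·T⁴ with A_surf = 4πr² = 16.05 m².
T⁴ = 12730/(0.41·5.67×10⁻⁸·16.05) = 3.413×10¹⁰ K⁴.

T ≈ 430 K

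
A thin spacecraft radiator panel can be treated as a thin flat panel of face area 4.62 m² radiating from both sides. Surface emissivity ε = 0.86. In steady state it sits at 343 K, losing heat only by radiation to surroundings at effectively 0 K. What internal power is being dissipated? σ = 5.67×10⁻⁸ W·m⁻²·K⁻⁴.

Steady state: P = εσA T⁴.
A = 2·4.62 = 9.240 m²; T⁴ = (343)⁴ = 1.384×10¹⁰ K⁴.
P = 0.86 × 5.67×10⁻⁸ × 9.240 × 1.384×10¹⁰.

P ≈ 6240 W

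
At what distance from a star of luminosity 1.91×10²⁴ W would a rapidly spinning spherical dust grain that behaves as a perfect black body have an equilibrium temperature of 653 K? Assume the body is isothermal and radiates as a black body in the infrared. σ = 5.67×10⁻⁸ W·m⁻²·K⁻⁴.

d ≈ 1.92×10⁹ m

For an isothermal black-emitting sphere, (1−a)S·πr² = σ·4πr²·T⁴ ⇒ S = 4σT⁴/(1−a).
S = 4·5.67×10⁻⁸·(653)⁴/1.00 = 41240 W/m².
Flux falls as S = L/(4πd²), so d = √(L/(4πS)) = √(1.91×10²⁴/(4π·41240)).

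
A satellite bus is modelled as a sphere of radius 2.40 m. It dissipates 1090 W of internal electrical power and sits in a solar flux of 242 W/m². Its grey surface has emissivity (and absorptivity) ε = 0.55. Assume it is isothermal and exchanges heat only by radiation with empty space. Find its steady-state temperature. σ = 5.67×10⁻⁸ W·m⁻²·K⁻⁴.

At steady state, absorbed solar power + internal power = radiated power.
Absorbed: α·S·A_cross = 0.55·242·18.10 = 2409 W (cross-section πr²).
Total input = 2409 + 1090 = 3499 W.
Radiated: εσ·A_surf·T⁴ with A_surf = 4πr² = 72.38 m².
T⁴ = 3499/(0.55·5.67×10⁻⁸·72.38) = 1.550×10⁹ K⁴.

T ≈ 198 K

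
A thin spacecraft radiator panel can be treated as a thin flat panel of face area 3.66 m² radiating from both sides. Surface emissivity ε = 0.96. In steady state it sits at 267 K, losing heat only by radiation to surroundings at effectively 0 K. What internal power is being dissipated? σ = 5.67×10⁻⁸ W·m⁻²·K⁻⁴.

P ≈ 2020 W

Steady state: P = εσA T⁴.
A = 2·3.66 = 7.320 m²; T⁴ = (267)⁴ = 5.082×10⁹ K⁴.
P = 0.96 × 5.67×10⁻⁸ × 7.320 × 5.082×10⁹.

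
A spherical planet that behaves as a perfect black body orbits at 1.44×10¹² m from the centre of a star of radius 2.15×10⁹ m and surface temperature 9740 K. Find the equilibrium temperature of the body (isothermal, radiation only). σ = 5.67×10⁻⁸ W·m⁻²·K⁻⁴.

The star's surface emits σT_*⁴; at distance d the flux is S = σT_*⁴(R_*/d)².
S = 5.67×10⁻⁸·(9740)⁴·(2.15×10⁹/1.44×10¹²)² = 1138 W/m².
For an isothermal sphere T⁴ = (1−a)S/(4σ) = 5.016×10⁹ K⁴.

T ≈ 266 K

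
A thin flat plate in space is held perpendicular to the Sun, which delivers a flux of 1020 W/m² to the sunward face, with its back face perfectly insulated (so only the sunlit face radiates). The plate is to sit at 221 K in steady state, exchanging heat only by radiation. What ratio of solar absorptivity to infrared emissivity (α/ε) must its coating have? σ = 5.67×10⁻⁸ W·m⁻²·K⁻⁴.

α/ε ≈ 0.133

Balance: αS·A = εσ·1A·T⁴ ⇒ α/ε = σT⁴/S.
α/ε = 5.67×10⁻⁸·(221)⁴/1020 = 5.67×10⁻⁸·2.385×10⁹/1020.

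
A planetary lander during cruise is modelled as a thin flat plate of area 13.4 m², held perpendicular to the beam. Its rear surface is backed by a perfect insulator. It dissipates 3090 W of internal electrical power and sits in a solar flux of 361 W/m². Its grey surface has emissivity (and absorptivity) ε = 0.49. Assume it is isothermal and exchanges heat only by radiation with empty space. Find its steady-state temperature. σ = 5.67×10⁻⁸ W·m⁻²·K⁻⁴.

T ≈ 348 K

At steady state, absorbed solar power + internal power = radiated power.
Absorbed: α·S·A_cross = 0.49·361·13.40 = 2370 W (cross-section A).
Total input = 2370 + 3090 = 5460 W.
Radiated: εσ·A_surf·T⁴ with A_surf = A = 13.40 m².
T⁴ = 5460/(0.49·5.67×10⁻⁸·13.40) = 1.467×10¹⁰ K⁴.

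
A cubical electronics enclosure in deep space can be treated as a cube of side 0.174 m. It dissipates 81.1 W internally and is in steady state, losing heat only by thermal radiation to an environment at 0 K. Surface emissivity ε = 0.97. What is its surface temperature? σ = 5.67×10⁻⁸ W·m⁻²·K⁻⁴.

Steady state: internal power = radiated power, P = εσA T⁴.
Radiating area A = 6L² = 0.1817 m².
T⁴ = P/(εσA) = 81.1/(0.97·5.67×10⁻⁸·0.1817) = 8.117×10⁹ K⁴.
T = (8.117×10⁹)^(1/4).

T ≈ 300 K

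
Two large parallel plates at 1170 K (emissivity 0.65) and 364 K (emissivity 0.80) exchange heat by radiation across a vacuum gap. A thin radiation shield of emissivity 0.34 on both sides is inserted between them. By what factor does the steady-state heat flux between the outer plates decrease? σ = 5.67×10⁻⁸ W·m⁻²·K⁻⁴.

factor ≈ 3.73

Without shield: q₀ = σΔ(T⁴)/(1/ε₁+1/ε₂−1) with denominator 1.788.
With shield the two gaps are in series; the resistances add: (1/ε₁+1/ε_s−1)+(1/ε_s+1/ε₂−1) = 3.480+3.191 = 6.671.
Heat-flux ratio q₀/q = 6.671/1.788.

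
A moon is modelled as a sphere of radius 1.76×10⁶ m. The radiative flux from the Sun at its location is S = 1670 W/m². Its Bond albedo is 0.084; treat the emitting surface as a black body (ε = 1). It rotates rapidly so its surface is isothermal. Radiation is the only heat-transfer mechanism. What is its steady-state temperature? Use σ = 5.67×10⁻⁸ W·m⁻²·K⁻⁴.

At equilibrium, absorbed power = emitted power.
Absorbing cross-section = πr² = 9.731×10¹² m²; emitting surface = 4πr² = 3.893×10¹³ m² (ratio 4).
(1−a)S·A_cross = εσ·A_surf·T⁴  ⇒  T⁴ = (1−a)S/(4σ).
T⁴ = 0.916·1670/(4·5.67×10⁻⁸) = 6.745×10⁹ K⁴.
T = (6.745×10⁹)^(1/4).

T ≈ 287 K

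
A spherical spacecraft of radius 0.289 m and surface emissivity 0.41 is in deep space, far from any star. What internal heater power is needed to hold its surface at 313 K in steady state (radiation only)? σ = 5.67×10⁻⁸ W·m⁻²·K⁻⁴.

P ≈ 234 W

P = εσ·4πr²·T⁴.
4πr² = 1.050 m²; T⁴ = 9.598×10⁹ K⁴.
P = 0.41·5.67×10⁻⁸·1.050·9.598×10⁹.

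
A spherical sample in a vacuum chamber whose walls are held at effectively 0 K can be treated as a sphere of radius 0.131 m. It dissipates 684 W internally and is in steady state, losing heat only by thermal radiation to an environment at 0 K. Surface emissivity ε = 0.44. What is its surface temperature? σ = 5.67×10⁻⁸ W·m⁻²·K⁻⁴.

Steady state: internal power = radiated power, P = εσA T⁴.
Radiating area A = 4πr² = 0.2157 m².
T⁴ = P/(εσA) = 684/(0.44·5.67×10⁻⁸·0.2157) = 1.271×10¹¹ K⁴.
T = (1.271×10¹¹)^(1/4).

T ≈ 597 K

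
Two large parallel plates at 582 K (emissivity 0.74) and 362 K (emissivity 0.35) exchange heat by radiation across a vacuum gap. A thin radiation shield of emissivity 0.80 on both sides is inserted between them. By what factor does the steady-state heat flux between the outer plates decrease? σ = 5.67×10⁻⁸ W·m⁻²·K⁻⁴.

Without shield: q₀ = σΔ(T⁴)/(1/ε₁+1/ε₂−1) with denominator 3.208.
With shield the two gaps are in series; the resistances add: (1/ε₁+1/ε_s−1)+(1/ε_s+1/ε₂−1) = 1.601+3.107 = 4.708.
Heat-flux ratio q₀/q = 4.708/3.208.

factor ≈ 1.47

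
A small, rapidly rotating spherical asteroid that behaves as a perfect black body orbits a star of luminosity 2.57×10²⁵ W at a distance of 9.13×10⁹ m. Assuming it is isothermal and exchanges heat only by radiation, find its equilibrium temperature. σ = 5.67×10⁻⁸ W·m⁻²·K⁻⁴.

First find the stellar flux at distance d: S = L/(4πd²) = 2.57×10²⁵/(4π·(9.13×10⁹)²) = 24530 W/m².
For an isothermal sphere, absorbed (1−a)S·πr² = emitted σ·4πr²·T⁴, so T⁴ = (1−a)S/(4σ).
T⁴ = 1.00·24530/(4·5.67×10⁻⁸) = 1.082×10¹¹ K⁴.

T ≈ 574 K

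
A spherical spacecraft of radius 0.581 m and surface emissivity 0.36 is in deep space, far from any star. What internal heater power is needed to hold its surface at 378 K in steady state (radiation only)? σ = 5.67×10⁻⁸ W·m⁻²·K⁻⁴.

P ≈ 1770 W

P = εσ·4πr²·T⁴.
4πr² = 4.242 m²; T⁴ = 2.042×10¹⁰ K⁴.
P = 0.36·5.67×10⁻⁸·4.242·2.042×10¹⁰.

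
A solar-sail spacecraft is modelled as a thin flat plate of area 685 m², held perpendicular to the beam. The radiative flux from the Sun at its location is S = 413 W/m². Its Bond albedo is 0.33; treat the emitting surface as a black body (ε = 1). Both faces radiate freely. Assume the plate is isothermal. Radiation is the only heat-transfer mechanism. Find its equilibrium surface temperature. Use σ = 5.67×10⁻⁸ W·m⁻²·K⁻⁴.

At equilibrium, absorbed power = emitted power.
Absorbing cross-section = A = 685.0 m²; emitting surface = 2A = 1370 m² (ratio 2).
(1−a)S·A_cross = εσ·A_surf·T⁴  ⇒  T⁴ = (1−a)S/(2σ).
T⁴ = 0.670·413/(2·5.67×10⁻⁸) = 2.440×10⁹ K⁴.
T = (2.440×10⁹)^(1/4).

T ≈ 222 K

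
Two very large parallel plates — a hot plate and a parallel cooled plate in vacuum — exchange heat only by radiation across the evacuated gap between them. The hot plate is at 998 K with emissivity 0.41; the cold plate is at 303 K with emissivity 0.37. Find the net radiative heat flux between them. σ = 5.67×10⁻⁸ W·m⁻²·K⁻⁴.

For two infinite grey parallel plates, q = σ(T₁⁴ − T₂⁴)/(1/ε₁ + 1/ε₂ − 1).
T₁⁴ − T₂⁴ = 9.920×10¹¹ − 8.429×10⁹ = 9.836×10¹¹ K⁴.
1/ε₁ + 1/ε₂ − 1 = 2.439 + 2.703 − 1 = 4.142.
q = 5.67×10⁻⁸ × 9.836×10¹¹ / 4.142.

q ≈ 13500 W/m²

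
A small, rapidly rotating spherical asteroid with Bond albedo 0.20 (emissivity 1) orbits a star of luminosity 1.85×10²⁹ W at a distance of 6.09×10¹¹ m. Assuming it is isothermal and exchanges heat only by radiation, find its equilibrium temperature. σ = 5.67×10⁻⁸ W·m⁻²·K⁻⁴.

First find the stellar flux at distance d: S = L/(4πd²) = 1.85×10²⁹/(4π·(6.09×10¹¹)²) = 39690 W/m².
For an isothermal sphere, absorbed (1−a)S·πr² = emitted σ·4πr²·T⁴, so T⁴ = (1−a)S/(4σ).
T⁴ = 0.800·39690/(4·5.67×10⁻⁸) = 1.400×10¹¹ K⁴.

T ≈ 612 K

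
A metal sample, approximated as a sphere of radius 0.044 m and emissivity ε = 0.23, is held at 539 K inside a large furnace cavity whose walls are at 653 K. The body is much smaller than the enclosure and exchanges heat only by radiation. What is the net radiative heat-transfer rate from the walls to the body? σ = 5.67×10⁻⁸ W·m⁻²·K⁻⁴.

P_net ≈ 30.9 W

For a small grey body in a large enclosure: P_net = εσA(T_body⁴ − T_wall⁴).
A = 4πr² = 0.02433 m²; T_body⁴ − T_wall⁴ = 8.440×10¹⁰ − 1.818×10¹¹ = -9.742×10¹⁰ K⁴.
|P_net| = 0.23·5.67×10⁻⁸·0.02433·9.742×10¹⁰.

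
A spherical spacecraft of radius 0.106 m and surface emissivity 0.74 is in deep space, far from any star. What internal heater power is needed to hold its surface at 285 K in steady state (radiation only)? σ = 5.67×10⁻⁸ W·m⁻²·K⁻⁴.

P ≈ 39.1 W

P = εσ·4πr²·T⁴.
4πr² = 0.1412 m²; T⁴ = 6.598×10⁹ K⁴.
P = 0.74·5.67×10⁻⁸·0.1412·6.598×10⁹.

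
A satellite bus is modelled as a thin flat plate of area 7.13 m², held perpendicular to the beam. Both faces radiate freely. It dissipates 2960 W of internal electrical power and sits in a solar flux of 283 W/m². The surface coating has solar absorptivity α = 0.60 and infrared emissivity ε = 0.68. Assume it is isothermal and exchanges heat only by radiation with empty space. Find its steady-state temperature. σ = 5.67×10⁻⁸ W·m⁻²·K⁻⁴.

At steady state, absorbed solar power + internal power = radiated power.
Absorbed: α·S·A_cross = 0.60·283·7.130 = 1211 W (cross-section A).
Total input = 1211 + 2960 = 4171 W.
Radiated: εσ·A_surf·T⁴ with A_surf = 2A = 14.26 m².
T⁴ = 4171/(0.68·5.67×10⁻⁸·14.26) = 7.586×10⁹ K⁴.

T ≈ 295 K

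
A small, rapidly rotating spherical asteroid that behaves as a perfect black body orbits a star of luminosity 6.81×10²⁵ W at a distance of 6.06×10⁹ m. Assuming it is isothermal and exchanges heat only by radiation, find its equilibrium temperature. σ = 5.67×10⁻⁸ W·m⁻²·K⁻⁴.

First find the stellar flux at distance d: S = L/(4πd²) = 6.81×10²⁵/(4π·(6.06×10⁹)²) = 1.476×10⁵ W/m².
For an isothermal sphere, absorbed (1−a)S·πr² = emitted σ·4πr²·T⁴, so T⁴ = (1−a)S/(4σ).
T⁴ = 1.00·1.476×10⁵/(4·5.67×10⁻⁸) = 6.507×10¹¹ K⁴.

T ≈ 898 K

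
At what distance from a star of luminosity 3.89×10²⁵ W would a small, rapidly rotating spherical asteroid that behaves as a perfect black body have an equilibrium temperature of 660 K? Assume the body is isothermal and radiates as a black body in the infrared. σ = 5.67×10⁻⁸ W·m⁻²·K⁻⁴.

For an isothermal black-emitting sphere, (1−a)S·πr² = σ·4πr²·T⁴ ⇒ S = 4σT⁴/(1−a).
S = 4·5.67×10⁻⁸·(660)⁴/1.00 = 43030 W/m².
Flux falls as S = L/(4πd²), so d = √(L/(4πS)) = √(3.89×10²⁵/(4π·43030)).

d ≈ 8.48×10⁹ m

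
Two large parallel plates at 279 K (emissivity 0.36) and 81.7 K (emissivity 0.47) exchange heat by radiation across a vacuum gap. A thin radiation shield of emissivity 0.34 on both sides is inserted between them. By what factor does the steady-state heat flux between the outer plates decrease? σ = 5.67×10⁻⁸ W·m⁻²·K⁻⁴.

factor ≈ 2.25

Without shield: q₀ = σΔ(T⁴)/(1/ε₁+1/ε₂−1) with denominator 3.905.
With shield the two gaps are in series; the resistances add: (1/ε₁+1/ε_s−1)+(1/ε_s+1/ε₂−1) = 4.719+4.069 = 8.788.
Heat-flux ratio q₀/q = 8.788/3.905.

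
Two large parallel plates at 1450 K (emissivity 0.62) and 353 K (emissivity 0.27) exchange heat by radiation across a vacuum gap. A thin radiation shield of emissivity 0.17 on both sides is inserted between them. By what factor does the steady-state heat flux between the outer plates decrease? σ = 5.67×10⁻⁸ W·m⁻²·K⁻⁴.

Without shield: q₀ = σΔ(T⁴)/(1/ε₁+1/ε₂−1) with denominator 4.317.
With shield the two gaps are in series; the resistances add: (1/ε₁+1/ε_s−1)+(1/ε_s+1/ε₂−1) = 6.495+8.586 = 15.08.
Heat-flux ratio q₀/q = 15.08/4.317.

factor ≈ 3.49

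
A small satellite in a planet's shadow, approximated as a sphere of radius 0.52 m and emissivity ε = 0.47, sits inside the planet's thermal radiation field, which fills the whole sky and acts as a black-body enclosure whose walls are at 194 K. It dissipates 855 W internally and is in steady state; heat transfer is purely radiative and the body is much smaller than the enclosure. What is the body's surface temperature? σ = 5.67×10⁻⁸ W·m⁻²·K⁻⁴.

T ≈ 323 K

For a small grey body in a large enclosure, net radiated power = εσA(T⁴ − T_w⁴).
Steady state: P = εσA(T⁴ − T_w⁴) with A = 4πr² = 3.398 m².
T⁴ = P/(εσA) + T_w⁴ = 855/(0.47·5.67×10⁻⁸·3.398) + (194)⁴
    = 9.442×10⁹ + 1.416×10⁹ = 1.086×10¹⁰ K⁴.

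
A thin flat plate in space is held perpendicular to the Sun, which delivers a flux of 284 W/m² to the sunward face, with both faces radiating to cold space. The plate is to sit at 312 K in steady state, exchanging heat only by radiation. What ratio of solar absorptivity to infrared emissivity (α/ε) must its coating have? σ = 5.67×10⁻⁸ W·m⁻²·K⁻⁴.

Balance: αS·A = εσ·2A·T⁴ ⇒ α/ε = 2σT⁴/S.
α/ε = 2·5.67×10⁻⁸·(312)⁴/284 = 2·5.67×10⁻⁸·9.476×10⁹/284.

α/ε ≈ 3.78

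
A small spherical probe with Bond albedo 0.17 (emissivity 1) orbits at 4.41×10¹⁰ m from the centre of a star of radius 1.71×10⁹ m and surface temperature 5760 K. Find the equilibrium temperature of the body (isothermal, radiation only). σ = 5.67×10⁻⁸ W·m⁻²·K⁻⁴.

T ≈ 766 K

The star's surface emits σT_*⁴; at distance d the flux is S = σT_*⁴(R_*/d)².
S = 5.67×10⁻⁸·(5760)⁴·(1.71×10⁹/4.41×10¹⁰)² = 93840 W/m².
For an isothermal sphere T⁴ = (1−a)S/(4σ) = 3.434×10¹¹ K⁴.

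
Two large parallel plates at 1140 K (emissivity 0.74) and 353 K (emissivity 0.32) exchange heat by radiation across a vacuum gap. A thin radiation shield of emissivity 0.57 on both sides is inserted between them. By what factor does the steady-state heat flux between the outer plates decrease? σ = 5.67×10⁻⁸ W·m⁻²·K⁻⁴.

Without shield: q₀ = σΔ(T⁴)/(1/ε₁+1/ε₂−1) with denominator 3.476.
With shield the two gaps are in series; the resistances add: (1/ε₁+1/ε_s−1)+(1/ε_s+1/ε₂−1) = 2.106+3.879 = 5.985.
Heat-flux ratio q₀/q = 5.985/3.476.

factor ≈ 1.72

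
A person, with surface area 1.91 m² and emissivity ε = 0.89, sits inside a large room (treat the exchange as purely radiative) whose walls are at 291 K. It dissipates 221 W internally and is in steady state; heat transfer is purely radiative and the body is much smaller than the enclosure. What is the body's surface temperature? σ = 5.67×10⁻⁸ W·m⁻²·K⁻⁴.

T ≈ 312 K

For a small grey body in a large enclosure, net radiated power = εσA(T⁴ − T_w⁴).
Steady state: P = εσA(T⁴ − T_w⁴) with A = 1.91 m².
T⁴ = P/(εσA) + T_w⁴ = 221/(0.89·5.67×10⁻⁸·1.910) + (291)⁴
    = 2.293×10⁹ + 7.171×10⁹ = 9.464×10⁹ K⁴.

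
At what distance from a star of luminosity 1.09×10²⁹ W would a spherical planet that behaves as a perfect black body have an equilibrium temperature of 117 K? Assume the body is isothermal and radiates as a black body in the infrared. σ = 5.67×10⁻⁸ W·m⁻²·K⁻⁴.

d ≈ 1.43×10¹³ m

For an isothermal black-emitting sphere, (1−a)S·πr² = σ·4πr²·T⁴ ⇒ S = 4σT⁴/(1−a).
S = 4·5.67×10⁻⁸·(117)⁴/1.00 = 42.50 W/m².
Flux falls as S = L/(4πd²), so d = √(L/(4πS)) = √(1.09×10²⁹/(4π·42.50)).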